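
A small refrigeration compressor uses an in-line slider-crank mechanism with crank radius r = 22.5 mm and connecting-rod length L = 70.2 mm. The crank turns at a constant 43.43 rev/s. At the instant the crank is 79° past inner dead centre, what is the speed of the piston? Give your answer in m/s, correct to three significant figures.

6.42

ω = 2π·43.4 = 272.9 rad/s
For an in-line slider-crank, x = r cosθ + √(L² − r² sin²θ), so v = −rω sinθ·[1 + r cosθ/√(L² − r² sin²θ)].
With r = 0.0225 m, L = 0.0702 m, θ = 79°: √(L² − r² sin²θ) = 0.066635 m.
v = −0.0225·272.9·0.98163·[1 + 0.0225·0.19081/0.066635] = -6.4153 m/s.
|v| = 6.4153 m/s.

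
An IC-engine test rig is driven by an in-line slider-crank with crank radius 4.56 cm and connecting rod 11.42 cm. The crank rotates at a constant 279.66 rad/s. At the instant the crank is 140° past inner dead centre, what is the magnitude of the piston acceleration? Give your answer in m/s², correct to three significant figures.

ω = 279.7 rad/s
x(θ) = r cosθ + √(L² − r² sin²θ); with ω constant, a = ω²·d²x/dθ².
d²x/dθ² = −r cosθ − r²(cos2θ)/√u − r⁴ sin²2θ/(4u^{3/2}),  u = L² − r² sin²θ = 0.0121825 m².
Substituting r = 0.0456 m, L = 0.1142 m, θ = 140°: d²x/dθ² = +0.030881 m.
a = ω²·d²x/dθ² = (279.7)²·(+0.030881) = +2415.2 m/s²;  |a| = 2415.2 m/s².

2420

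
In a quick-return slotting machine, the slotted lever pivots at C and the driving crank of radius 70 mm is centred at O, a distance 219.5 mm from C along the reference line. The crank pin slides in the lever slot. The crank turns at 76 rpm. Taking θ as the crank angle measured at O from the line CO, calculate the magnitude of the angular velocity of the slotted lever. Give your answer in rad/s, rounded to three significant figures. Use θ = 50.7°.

1.61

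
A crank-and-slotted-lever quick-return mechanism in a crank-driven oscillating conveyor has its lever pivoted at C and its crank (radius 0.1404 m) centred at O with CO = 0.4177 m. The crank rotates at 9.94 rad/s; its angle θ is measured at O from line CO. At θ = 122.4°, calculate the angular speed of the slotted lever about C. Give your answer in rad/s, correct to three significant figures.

ω = 9.94 rad/s
Crank pin A relative to C: A = (d + r cosθ, r sinθ); lever angle φ = atan2(r sinθ, d + r cosθ).
Differentiating tanφ: φ̇ = rω(d cosθ + r)/(d² + r² + 2dr cosθ).
d² + r² + 2dr cosθ = |CA|² = 0.131338 m²;  d cosθ + r = -0.083415 m.
|ω_lever| = |0.1404·9.94·-0.083415| / 0.131338 = 0.88635 rad/s.

0.886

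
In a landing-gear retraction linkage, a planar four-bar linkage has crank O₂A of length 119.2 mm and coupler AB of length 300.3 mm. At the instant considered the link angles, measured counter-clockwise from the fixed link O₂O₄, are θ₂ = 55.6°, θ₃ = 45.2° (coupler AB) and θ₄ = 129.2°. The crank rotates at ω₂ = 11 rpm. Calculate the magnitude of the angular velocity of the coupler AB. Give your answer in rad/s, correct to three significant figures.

0.441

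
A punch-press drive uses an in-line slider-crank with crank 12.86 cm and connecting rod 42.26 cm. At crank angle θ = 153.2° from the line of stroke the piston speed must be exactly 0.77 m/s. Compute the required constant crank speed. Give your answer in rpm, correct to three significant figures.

175

For an in-line slider-crank, |v_piston| = rω|sinθ|·[1 + r cosθ/√(L² − r² sin²θ)].
With r = 0.1286 m, L = 0.4226 m, θ = 153.2°: the bracketed kinematic factor |dx/dθ| = 0.042083 m.
ω = v/|dx/dθ| = 0.77/0.042083 = 18.297 rad/s.
N = 60ω/(2π) = 174.72 rpm.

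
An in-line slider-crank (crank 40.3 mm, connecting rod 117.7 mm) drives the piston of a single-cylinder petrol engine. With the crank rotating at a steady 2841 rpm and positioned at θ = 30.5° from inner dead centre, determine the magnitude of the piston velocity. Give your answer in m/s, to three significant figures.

7.91

ω = 2π·2841/60 = 297.5 rad/s
For an in-line slider-crank, x = r cosθ + √(L² − r² sin²θ), so v = −rω sinθ·[1 + r cosθ/√(L² − r² sin²θ)].
With r = 0.0403 m, L = 0.1177 m, θ = 30.5°: √(L² − r² sin²θ) = 0.11591 m.
v = −0.0403·297.5·0.50754·[1 + 0.0403·0.86163/0.11591] = -7.9082 m/s.
|v| = 7.9082 m/s.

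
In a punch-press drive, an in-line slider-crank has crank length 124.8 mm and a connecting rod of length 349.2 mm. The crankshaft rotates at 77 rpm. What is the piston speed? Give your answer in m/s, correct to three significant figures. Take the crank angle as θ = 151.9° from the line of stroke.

ω = 2π·77/60 = 8.063 rad/s
For an in-line slider-crank, x = r cosθ + √(L² − r² sin²θ), so v = −rω sinθ·[1 + r cosθ/√(L² − r² sin²θ)].
With r = 0.1248 m, L = 0.3492 m, θ = 151.9°: √(L² − r² sin²θ) = 0.34422 m.
v = −0.1248·8.063·0.47101·[1 + 0.1248·-0.88213/0.34422] = -0.32239 m/s.
|v| = 0.32239 m/s.

0.322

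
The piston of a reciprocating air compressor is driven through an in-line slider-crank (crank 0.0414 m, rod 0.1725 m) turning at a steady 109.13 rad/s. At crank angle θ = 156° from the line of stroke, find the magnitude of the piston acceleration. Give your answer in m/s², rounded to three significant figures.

370

ω = 109.1 rad/s
x(θ) = r cosθ + √(L² − r² sin²θ); with ω constant, a = ω²·d²x/dθ².
d²x/dθ² = −r cosθ − r²(cos2θ)/√u − r⁴ sin²2θ/(4u^{3/2}),  u = L² − r² sin²θ = 0.0294727 m².
Substituting r = 0.0414 m, L = 0.1725 m, θ = 156°: d²x/dθ² = +0.03106 m.
a = ω²·d²x/dθ² = (109.1)²·(+0.03106) = +369.91 m/s²;  |a| = 369.91 m/s².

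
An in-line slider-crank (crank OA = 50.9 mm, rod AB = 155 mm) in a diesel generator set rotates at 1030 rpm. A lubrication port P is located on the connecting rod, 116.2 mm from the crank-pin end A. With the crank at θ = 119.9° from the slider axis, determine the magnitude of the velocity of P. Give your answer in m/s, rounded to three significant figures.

ω = 107.9 rad/s.  Crank-pin speed |V_A| = rω = 5.4901 m/s, perpendicular to OA.
Rod angle: sinφ = −(r/L) sinθ ⇒ φ = -16.540°; ω_rod = −rω cosθ/√(L²−r²sin²θ) = +18.419 rad/s.
V_P = V_A + ω_rod × AP, with AP = 0.1162 m along the rod.
Components: V_Px = −rω sinθ − a·ω_rod·sinφ = -4.1501 m/s;  V_Py = rω cosθ + a·ω_rod·cosφ = -0.68508 m/s.
|V_P| = √(V_Px² + V_Py²) = 4.2063 m/s.

4.21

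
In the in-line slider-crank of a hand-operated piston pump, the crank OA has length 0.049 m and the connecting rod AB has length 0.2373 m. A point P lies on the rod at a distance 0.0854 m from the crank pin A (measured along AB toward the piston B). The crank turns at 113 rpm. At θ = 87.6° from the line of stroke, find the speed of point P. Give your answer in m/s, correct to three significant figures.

ω = 11.83 rad/s.  Crank-pin speed |V_A| = rω = 0.57983 m/s, perpendicular to OA.
Rod angle: sinφ = −(r/L) sinθ ⇒ φ = -11.906°; ω_rod = −rω cosθ/√(L²−r²sin²θ) = -0.10457 rad/s.
V_P = V_A + ω_rod × AP, with AP = 0.0854 m along the rod.
Components: V_Px = −rω sinθ − a·ω_rod·sinφ = -0.58117 m/s;  V_Py = rω cosθ + a·ω_rod·cosφ = +0.015543 m/s.
|V_P| = √(V_Px² + V_Py²) = 0.58137 m/s.

0.581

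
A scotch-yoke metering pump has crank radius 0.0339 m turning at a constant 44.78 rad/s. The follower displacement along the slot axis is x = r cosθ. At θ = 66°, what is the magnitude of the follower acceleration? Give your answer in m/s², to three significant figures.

ω = 44.78 rad/s
x = r cosθ ⇒ ẍ = −rω² cosθ (ω constant).
|a| = rω²|cosθ| = 0.0339·(44.78)²·|cos 66°| = 27.649 m/s².

27.6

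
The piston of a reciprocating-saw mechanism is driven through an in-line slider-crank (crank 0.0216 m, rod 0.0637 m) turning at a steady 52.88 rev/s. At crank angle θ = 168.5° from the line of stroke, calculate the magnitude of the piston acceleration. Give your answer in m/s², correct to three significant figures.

ω = 2π·52.9 = 332.3 rad/s
x(θ) = r cosθ + √(L² − r² sin²θ); with ω constant, a = ω²·d²x/dθ².
d²x/dθ² = −r cosθ − r²(cos2θ)/√u − r⁴ sin²2θ/(4u^{3/2}),  u = L² − r² sin²θ = 0.00403915 m².
Substituting r = 0.0216 m, L = 0.0637 m, θ = 168.5°: d²x/dθ² = +0.014376 m.
a = ω²·d²x/dθ² = (332.3)²·(+0.014376) = +1587.1 m/s²;  |a| = 1587.1 m/s².

1590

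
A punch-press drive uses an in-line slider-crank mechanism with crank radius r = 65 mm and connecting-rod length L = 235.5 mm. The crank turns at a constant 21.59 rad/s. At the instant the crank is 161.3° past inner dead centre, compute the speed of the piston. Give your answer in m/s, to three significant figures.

0.332

ω = 21.59 rad/s
For an in-line slider-crank, x = r cosθ + √(L² − r² sin²θ), so v = −rω sinθ·[1 + r cosθ/√(L² − r² sin²θ)].
With r = 0.065 m, L = 0.2355 m, θ = 161.3°: √(L² − r² sin²θ) = 0.23458 m.
v = −0.065·21.59·0.32061·[1 + 0.065·-0.94721/0.23458] = -0.33184 m/s.
|v| = 0.33184 m/s.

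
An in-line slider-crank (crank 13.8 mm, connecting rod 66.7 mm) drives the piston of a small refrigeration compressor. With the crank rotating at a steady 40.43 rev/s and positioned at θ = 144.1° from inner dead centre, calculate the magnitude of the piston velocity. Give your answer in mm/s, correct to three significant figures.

1710

ω = 2π·40.4 = 254 rad/s
For an in-line slider-crank, x = r cosθ + √(L² − r² sin²θ), so v = −rω sinθ·[1 + r cosθ/√(L² − r² sin²θ)].
With r = 0.0138 m, L = 0.0667 m, θ = 144.1°: √(L² − r² sin²θ) = 0.066207 m.
v = −0.0138·254·0.58637·[1 + 0.0138·-0.81004/0.066207] = -1.7085 m/s.
|v| = 1.7085 m/s = 1708.5 mm/s.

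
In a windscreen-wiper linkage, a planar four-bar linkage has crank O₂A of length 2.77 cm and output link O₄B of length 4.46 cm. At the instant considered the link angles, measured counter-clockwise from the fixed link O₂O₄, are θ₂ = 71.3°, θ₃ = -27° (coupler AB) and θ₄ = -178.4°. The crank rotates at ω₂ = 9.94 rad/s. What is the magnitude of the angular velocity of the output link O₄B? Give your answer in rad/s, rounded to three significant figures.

12.8

ω₂ = 9.94 rad/s
Differentiating the loop-closure r₂e^{iθ₂}+r₃e^{iθ₃}=r₁+r₄e^{iθ₄} gives r₂ω₂e^{iθ₂}+r₃ω₃e^{iθ₃}=r₄ω₄e^{iθ₄}.
Eliminating the other unknown: ω₄ = r₂ω₂ sin(θ₂−θ₃) / [r₄ sin(θ₄−θ₃)].
Numerator sine = +0.98953; denominator sine = -0.47869.
Result = 0.0277·9.94·(+0.98953) / (0.0446·(-0.47869)) = -12.762 rad/s; magnitude 12.762 rad/s.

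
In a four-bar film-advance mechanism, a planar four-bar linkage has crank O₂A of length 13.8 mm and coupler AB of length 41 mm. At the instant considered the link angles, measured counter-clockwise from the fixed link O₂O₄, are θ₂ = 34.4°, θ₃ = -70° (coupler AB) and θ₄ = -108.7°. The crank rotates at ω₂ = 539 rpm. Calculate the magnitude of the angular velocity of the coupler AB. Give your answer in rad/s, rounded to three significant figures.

18.2

ω₂ = 56.44 rad/s (from 539 rpm).
Differentiating the loop-closure r₂e^{iθ₂}+r₃e^{iθ₃}=r₁+r₄e^{iθ₄} gives r₂ω₂e^{iθ₂}+r₃ω₃e^{iθ₃}=r₄ω₄e^{iθ₄}.
Eliminating the other unknown: ω₃ = r₂ω₂ sin(θ₄−θ₂) / [r₃ sin(θ₃−θ₄)].
Numerator sine = -0.60042; denominator sine = +0.62524.
Result = 0.0138·56.44·(-0.60042) / (0.041·(+0.62524)) = -18.244 rad/s; magnitude 18.244 rad/s.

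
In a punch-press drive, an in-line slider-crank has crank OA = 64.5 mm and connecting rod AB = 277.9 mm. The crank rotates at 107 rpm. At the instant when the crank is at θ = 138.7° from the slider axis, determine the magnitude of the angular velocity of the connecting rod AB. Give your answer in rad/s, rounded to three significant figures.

1.98

ω = 11.21 rad/s (converted from 107 rpm).
The rod makes angle φ with the slider axis where L sinφ = r sinθ; differentiating, L cosφ·φ̇ = r ω cosθ.
L cosφ = √(L² − r² sin²θ) = 0.27462 m.
|ω_rod| = r ω |cosθ| / √(L² − r² sin²θ) = 0.0645·11.21·0.75126/0.27462 = 1.9771 rad/s.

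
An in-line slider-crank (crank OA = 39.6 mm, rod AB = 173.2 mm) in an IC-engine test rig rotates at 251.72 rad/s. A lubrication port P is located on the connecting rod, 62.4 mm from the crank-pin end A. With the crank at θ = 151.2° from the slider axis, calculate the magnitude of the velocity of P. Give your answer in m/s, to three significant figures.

7.15

ω = 251.7 rad/s.  Crank-pin speed |V_A| = rω = 9.9681 m/s, perpendicular to OA.
Rod angle: sinφ = −(r/L) sinθ ⇒ φ = -6.324°; ω_rod = −rω cosθ/√(L²−r²sin²θ) = +50.742 rad/s.
V_P = V_A + ω_rod × AP, with AP = 0.0624 m along the rod.
Components: V_Px = −rω sinθ − a·ω_rod·sinφ = -4.4534 m/s;  V_Py = rω cosθ + a·ω_rod·cosφ = -5.5881 m/s.
|V_P| = √(V_Px² + V_Py²) = 7.1456 m/s.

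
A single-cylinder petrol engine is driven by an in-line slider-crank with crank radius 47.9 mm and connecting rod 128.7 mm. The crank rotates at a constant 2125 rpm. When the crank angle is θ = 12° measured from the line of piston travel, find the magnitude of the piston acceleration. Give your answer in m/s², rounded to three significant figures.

ω = 2π·2125/60 = 222.5 rad/s
x(θ) = r cosθ + √(L² − r² sin²θ); with ω constant, a = ω²·d²x/dθ².
d²x/dθ² = −r cosθ − r²(cos2θ)/√u − r⁴ sin²2θ/(4u^{3/2}),  u = L² − r² sin²θ = 0.0164645 m².
Substituting r = 0.0479 m, L = 0.1287 m, θ = 12°: d²x/dθ² = -0.063292 m.
a = ω²·d²x/dθ² = (222.5)²·(-0.063292) = -3134.2 m/s²;  |a| = 3134.2 m/s².

3130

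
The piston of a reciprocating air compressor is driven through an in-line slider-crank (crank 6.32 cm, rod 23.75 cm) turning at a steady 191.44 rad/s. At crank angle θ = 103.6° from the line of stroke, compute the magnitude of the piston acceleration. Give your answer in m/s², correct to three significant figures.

1110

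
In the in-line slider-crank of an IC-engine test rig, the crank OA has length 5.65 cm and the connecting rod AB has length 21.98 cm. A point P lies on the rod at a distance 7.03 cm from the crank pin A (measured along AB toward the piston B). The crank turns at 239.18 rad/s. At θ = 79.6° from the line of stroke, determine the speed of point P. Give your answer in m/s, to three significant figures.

13.6

ω = 239.2 rad/s.  Crank-pin speed |V_A| = rω = 13.514 m/s, perpendicular to OA.
Rod angle: sinφ = −(r/L) sinθ ⇒ φ = -14.645°; ω_rod = −rω cosθ/√(L²−r²sin²θ) = -11.471 rad/s.
V_P = V_A + ω_rod × AP, with AP = 0.0703 m along the rod.
Components: V_Px = −rω sinθ − a·ω_rod·sinφ = -13.496 m/s;  V_Py = rω cosθ + a·ω_rod·cosφ = +1.6592 m/s.
|V_P| = √(V_Px² + V_Py²) = 13.597 m/s.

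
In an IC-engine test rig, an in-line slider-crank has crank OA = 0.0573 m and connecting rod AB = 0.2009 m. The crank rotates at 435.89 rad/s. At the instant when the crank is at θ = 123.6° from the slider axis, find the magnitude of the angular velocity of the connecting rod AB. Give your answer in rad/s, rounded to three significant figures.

70.8

ω = 435.9 rad/s
The rod makes angle φ with the slider axis where L sinφ = r sinθ; differentiating, L cosφ·φ̇ = r ω cosθ.
L cosφ = √(L² − r² sin²θ) = 0.19515 m.
|ω_rod| = r ω |cosθ| / √(L² − r² sin²θ) = 0.0573·435.9·0.55339/0.19515 = 70.827 rad/s.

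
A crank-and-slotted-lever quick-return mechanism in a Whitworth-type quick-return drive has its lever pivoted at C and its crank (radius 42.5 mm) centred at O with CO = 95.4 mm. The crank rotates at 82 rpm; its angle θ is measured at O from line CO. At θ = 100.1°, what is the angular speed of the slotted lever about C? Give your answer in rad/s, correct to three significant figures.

ω = 8.587 rad/s (from 82 rpm).
Crank pin A relative to C: A = (d + r cosθ, r sinθ); lever angle φ = atan2(r sinθ, d + r cosθ).
Differentiating tanφ: φ̇ = rω(d cosθ + r)/(d² + r² + 2dr cosθ).
d² + r² + 2dr cosθ = |CA|² = 0.00948536 m²;  d cosθ + r = +0.02577 m.
|ω_lever| = |0.0425·8.587·+0.02577| / 0.00948536 = 0.9915 rad/s.

0.991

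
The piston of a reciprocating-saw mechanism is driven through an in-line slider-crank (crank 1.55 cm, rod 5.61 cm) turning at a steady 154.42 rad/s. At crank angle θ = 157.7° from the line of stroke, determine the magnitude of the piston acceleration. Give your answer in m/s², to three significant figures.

268

ω = 154.4 rad/s
x(θ) = r cosθ + √(L² − r² sin²θ); with ω constant, a = ω²·d²x/dθ².
d²x/dθ² = −r cosθ − r²(cos2θ)/√u − r⁴ sin²2θ/(4u^{3/2}),  u = L² − r² sin²θ = 0.00311262 m².
Substituting r = 0.0155 m, L = 0.0561 m, θ = 157.7°: d²x/dθ² = +0.011234 m.
a = ω²·d²x/dθ² = (154.4)²·(+0.011234) = +267.87 m/s²;  |a| = 267.87 m/s².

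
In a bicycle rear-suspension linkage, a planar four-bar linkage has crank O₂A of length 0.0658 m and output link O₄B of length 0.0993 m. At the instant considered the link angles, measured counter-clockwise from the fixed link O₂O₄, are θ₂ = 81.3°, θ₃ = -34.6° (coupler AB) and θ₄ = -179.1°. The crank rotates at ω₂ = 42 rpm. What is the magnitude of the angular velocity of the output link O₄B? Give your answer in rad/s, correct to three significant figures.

ω₂ = 4.398 rad/s (from 42 rpm).
Differentiating the loop-closure r₂e^{iθ₂}+r₃e^{iθ₃}=r₁+r₄e^{iθ₄} gives r₂ω₂e^{iθ₂}+r₃ω₃e^{iθ₃}=r₄ω₄e^{iθ₄}.
Eliminating the other unknown: ω₄ = r₂ω₂ sin(θ₂−θ₃) / [r₄ sin(θ₄−θ₃)].
Numerator sine = +0.89956; denominator sine = -0.58070.
Result = 0.0658·4.398·(+0.89956) / (0.0993·(-0.58070)) = -4.5147 rad/s; magnitude 4.5147 rad/s.

4.51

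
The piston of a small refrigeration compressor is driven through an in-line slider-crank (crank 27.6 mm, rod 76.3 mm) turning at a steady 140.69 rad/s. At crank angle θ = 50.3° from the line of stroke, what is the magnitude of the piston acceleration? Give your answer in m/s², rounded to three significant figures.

ω = 140.7 rad/s
x(θ) = r cosθ + √(L² − r² sin²θ); with ω constant, a = ω²·d²x/dθ².
d²x/dθ² = −r cosθ − r²(cos2θ)/√u − r⁴ sin²2θ/(4u^{3/2}),  u = L² − r² sin²θ = 0.00537075 m².
Substituting r = 0.0276 m, L = 0.0763 m, θ = 50.3°: d²x/dθ² = -0.016074 m.
a = ω²·d²x/dθ² = (140.7)²·(-0.016074) = -318.16 m/s²;  |a| = 318.16 m/s².

318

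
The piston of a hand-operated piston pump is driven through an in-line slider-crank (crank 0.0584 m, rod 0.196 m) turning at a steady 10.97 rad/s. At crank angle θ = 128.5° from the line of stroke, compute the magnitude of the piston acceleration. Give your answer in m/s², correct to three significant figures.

4.81

ω = 10.97 rad/s
x(θ) = r cosθ + √(L² − r² sin²θ); with ω constant, a = ω²·d²x/dθ².
d²x/dθ² = −r cosθ − r²(cos2θ)/√u − r⁴ sin²2θ/(4u^{3/2}),  u = L² − r² sin²θ = 0.0363271 m².
Substituting r = 0.0584 m, L = 0.196 m, θ = 128.5°: d²x/dθ² = +0.039981 m.
a = ω²·d²x/dθ² = (10.97)²·(+0.039981) = +4.8114 m/s²;  |a| = 4.8114 m/s².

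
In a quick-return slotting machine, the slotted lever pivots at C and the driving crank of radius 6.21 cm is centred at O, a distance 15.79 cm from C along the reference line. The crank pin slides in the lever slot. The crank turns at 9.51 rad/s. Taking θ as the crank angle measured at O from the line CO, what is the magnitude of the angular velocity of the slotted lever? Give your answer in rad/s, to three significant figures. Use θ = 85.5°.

1.45

ω = 9.51 rad/s
Crank pin A relative to C: A = (d + r cosθ, r sinθ); lever angle φ = atan2(r sinθ, d + r cosθ).
Differentiating tanφ: φ̇ = rω(d cosθ + r)/(d² + r² + 2dr cosθ).
d² + r² + 2dr cosθ = |CA|² = 0.0303275 m²;  d cosθ + r = +0.074489 m.
|ω_lever| = |0.0621·9.51·+0.074489| / 0.0303275 = 1.4505 rad/s.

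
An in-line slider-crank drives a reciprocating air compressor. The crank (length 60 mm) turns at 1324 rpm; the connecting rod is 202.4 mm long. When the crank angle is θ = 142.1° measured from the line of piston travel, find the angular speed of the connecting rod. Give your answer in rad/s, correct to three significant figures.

ω = 138.6 rad/s (converted from 1324 rpm).
The rod makes angle φ with the slider axis where L sinφ = r sinθ; differentiating, L cosφ·φ̇ = r ω cosθ.
L cosφ = √(L² − r² sin²θ) = 0.19902 m.
|ω_rod| = r ω |cosθ| / √(L² − r² sin²θ) = 0.06·138.6·0.78908/0.19902 = 32.984 rad/s.

33.0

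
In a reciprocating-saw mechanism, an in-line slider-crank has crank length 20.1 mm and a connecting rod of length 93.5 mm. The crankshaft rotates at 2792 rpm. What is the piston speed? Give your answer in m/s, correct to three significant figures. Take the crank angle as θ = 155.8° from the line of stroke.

1.93

ω = 2π·2792/60 = 292.4 rad/s
For an in-line slider-crank, x = r cosθ + √(L² − r² sin²θ), so v = −rω sinθ·[1 + r cosθ/√(L² − r² sin²θ)].
With r = 0.0201 m, L = 0.0935 m, θ = 155.8°: √(L² − r² sin²θ) = 0.093136 m.
v = −0.0201·292.4·0.40992·[1 + 0.0201·-0.91212/0.093136] = -1.9348 m/s.
|v| = 1.9348 m/s.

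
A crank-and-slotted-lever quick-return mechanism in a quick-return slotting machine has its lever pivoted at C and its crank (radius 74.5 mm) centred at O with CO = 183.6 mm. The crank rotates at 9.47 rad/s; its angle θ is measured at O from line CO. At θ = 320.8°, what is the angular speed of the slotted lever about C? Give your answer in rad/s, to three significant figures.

2.53

ω = 9.47 rad/s
Crank pin A relative to C: A = (d + r cosθ, r sinθ); lever angle φ = atan2(r sinθ, d + r cosθ).
Differentiating tanφ: φ̇ = rω(d cosθ + r)/(d² + r² + 2dr cosθ).
d² + r² + 2dr cosθ = |CA|² = 0.0604589 m²;  d cosθ + r = +0.21678 m.
|ω_lever| = |0.0745·9.47·+0.21678| / 0.0604589 = 2.5297 rad/s.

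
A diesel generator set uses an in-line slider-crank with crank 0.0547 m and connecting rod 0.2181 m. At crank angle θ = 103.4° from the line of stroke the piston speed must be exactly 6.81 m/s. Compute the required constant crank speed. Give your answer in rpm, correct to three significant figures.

1300

For an in-line slider-crank, |v_piston| = rω|sinθ|·[1 + r cosθ/√(L² − r² sin²θ)].
With r = 0.0547 m, L = 0.2181 m, θ = 103.4°: the bracketed kinematic factor |dx/dθ| = 0.050022 m.
ω = v/|dx/dθ| = 6.81/0.050022 = 136.14 rad/s.
N = 60ω/(2π) = 1300 rpm.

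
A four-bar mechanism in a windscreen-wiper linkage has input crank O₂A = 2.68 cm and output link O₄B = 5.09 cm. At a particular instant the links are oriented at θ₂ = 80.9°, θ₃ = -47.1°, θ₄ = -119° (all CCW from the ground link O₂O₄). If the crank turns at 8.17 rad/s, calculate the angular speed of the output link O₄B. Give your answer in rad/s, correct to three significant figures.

3.57

ω₂ = 8.17 rad/s
Differentiating the loop-closure r₂e^{iθ₂}+r₃e^{iθ₃}=r₁+r₄e^{iθ₄} gives r₂ω₂e^{iθ₂}+r₃ω₃e^{iθ₃}=r₄ω₄e^{iθ₄}.
Eliminating the other unknown: ω₄ = r₂ω₂ sin(θ₂−θ₃) / [r₄ sin(θ₄−θ₃)].
Numerator sine = +0.78801; denominator sine = -0.95052.
Result = 0.0268·8.17·(+0.78801) / (0.0509·(-0.95052)) = -3.5663 rad/s; magnitude 3.5663 rad/s.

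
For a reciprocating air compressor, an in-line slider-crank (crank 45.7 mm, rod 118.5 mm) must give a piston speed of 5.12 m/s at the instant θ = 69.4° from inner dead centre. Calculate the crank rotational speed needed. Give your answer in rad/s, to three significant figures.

104

For an in-line slider-crank, |v_piston| = rω|sinθ|·[1 + r cosθ/√(L² − r² sin²θ)].
With r = 0.0457 m, L = 0.1185 m, θ = 69.4°: the bracketed kinematic factor |dx/dθ| = 0.049002 m.
ω = v/|dx/dθ| = 5.12/0.049002 = 104.49 rad/s.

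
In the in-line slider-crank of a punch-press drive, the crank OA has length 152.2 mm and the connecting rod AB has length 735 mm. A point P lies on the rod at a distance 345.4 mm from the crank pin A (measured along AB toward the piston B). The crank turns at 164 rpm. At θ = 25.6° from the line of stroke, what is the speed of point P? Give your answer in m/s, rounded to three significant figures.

ω = 17.17 rad/s.  Crank-pin speed |V_A| = rω = 2.6139 m/s, perpendicular to OA.
Rod angle: sinφ = −(r/L) sinθ ⇒ φ = -5.133°; ω_rod = −rω cosθ/√(L²−r²sin²θ) = -3.2201 rad/s.
V_P = V_A + ω_rod × AP, with AP = 0.3454 m along the rod.
Components: V_Px = −rω sinθ − a·ω_rod·sinφ = -1.2289 m/s;  V_Py = rω cosθ + a·ω_rod·cosφ = +1.2495 m/s.
|V_P| = √(V_Px² + V_Py²) = 1.7526 m/s.

1.75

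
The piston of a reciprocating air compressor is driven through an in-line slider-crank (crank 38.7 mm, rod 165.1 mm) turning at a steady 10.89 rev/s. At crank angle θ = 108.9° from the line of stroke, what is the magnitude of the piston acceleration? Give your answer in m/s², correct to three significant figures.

ω = 2π·10.9 = 68.42 rad/s
x(θ) = r cosθ + √(L² − r² sin²θ); with ω constant, a = ω²·d²x/dθ².
d²x/dθ² = −r cosθ − r²(cos2θ)/√u − r⁴ sin²2θ/(4u^{3/2}),  u = L² − r² sin²θ = 0.0259175 m².
Substituting r = 0.0387 m, L = 0.1651 m, θ = 108.9°: d²x/dθ² = +0.019836 m.
a = ω²·d²x/dθ² = (68.42)²·(+0.019836) = +92.869 m/s²;  |a| = 92.869 m/s².

92.9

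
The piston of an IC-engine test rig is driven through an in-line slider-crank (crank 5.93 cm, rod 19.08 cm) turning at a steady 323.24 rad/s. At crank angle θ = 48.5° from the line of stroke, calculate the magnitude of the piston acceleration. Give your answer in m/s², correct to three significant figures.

3910

ω = 323.2 rad/s
x(θ) = r cosθ + √(L² − r² sin²θ); with ω constant, a = ω²·d²x/dθ².
d²x/dθ² = −r cosθ − r²(cos2θ)/√u − r⁴ sin²2θ/(4u^{3/2}),  u = L² − r² sin²θ = 0.0344321 m².
Substituting r = 0.0593 m, L = 0.1908 m, θ = 48.5°: d²x/dθ² = -0.037461 m.
a = ω²·d²x/dθ² = (323.2)²·(-0.037461) = -3914 m/s²;  |a| = 3914 m/s².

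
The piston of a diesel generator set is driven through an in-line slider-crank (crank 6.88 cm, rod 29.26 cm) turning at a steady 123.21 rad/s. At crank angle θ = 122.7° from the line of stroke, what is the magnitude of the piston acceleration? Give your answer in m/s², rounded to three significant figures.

666

ω = 123.2 rad/s
x(θ) = r cosθ + √(L² − r² sin²θ); with ω constant, a = ω²·d²x/dθ².
d²x/dθ² = −r cosθ − r²(cos2θ)/√u − r⁴ sin²2θ/(4u^{3/2}),  u = L² − r² sin²θ = 0.0822628 m².
Substituting r = 0.0688 m, L = 0.2926 m, θ = 122.7°: d²x/dθ² = +0.043842 m.
a = ω²·d²x/dθ² = (123.2)²·(+0.043842) = +665.56 m/s²;  |a| = 665.56 m/s².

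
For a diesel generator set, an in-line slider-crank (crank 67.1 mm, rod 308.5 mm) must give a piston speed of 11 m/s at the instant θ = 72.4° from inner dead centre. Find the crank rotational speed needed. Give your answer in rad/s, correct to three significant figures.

161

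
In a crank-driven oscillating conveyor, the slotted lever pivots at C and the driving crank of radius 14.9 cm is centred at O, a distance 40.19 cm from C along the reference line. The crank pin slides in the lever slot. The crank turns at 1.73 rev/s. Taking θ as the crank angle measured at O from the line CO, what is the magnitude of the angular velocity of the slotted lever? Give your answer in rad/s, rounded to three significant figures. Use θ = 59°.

2.35

ω = 10.87 rad/s (from 1.73 rev/s).
Crank pin A relative to C: A = (d + r cosθ, r sinθ); lever angle φ = atan2(r sinθ, d + r cosθ).
Differentiating tanφ: φ̇ = rω(d cosθ + r)/(d² + r² + 2dr cosθ).
d² + r² + 2dr cosθ = |CA|² = 0.245409 m²;  d cosθ + r = +0.35599 m.
|ω_lever| = |0.149·10.87·+0.35599| / 0.245409 = 2.3494 rad/s.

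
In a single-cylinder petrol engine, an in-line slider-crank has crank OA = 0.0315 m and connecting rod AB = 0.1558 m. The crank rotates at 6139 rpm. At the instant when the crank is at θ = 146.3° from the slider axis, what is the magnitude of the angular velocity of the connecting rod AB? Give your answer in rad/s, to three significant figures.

109

ω = 642.9 rad/s (converted from 6139 rpm).
The rod makes angle φ with the slider axis where L sinφ = r sinθ; differentiating, L cosφ·φ̇ = r ω cosθ.
L cosφ = √(L² − r² sin²θ) = 0.15482 m.
|ω_rod| = r ω |cosθ| / √(L² − r² sin²θ) = 0.0315·642.9·0.83195/0.15482 = 108.82 rad/s.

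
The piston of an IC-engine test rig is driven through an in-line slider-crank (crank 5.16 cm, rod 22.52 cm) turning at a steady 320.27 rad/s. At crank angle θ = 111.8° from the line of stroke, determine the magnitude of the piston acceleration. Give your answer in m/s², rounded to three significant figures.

ω = 320.3 rad/s
x(θ) = r cosθ + √(L² − r² sin²θ); with ω constant, a = ω²·d²x/dθ².
d²x/dθ² = −r cosθ − r²(cos2θ)/√u − r⁴ sin²2θ/(4u^{3/2}),  u = L² − r² sin²θ = 0.0484197 m².
Substituting r = 0.0516 m, L = 0.2252 m, θ = 111.8°: d²x/dθ² = +0.027846 m.
a = ω²·d²x/dθ² = (320.3)²·(+0.027846) = +2856.2 m/s²;  |a| = 2856.2 m/s².

2860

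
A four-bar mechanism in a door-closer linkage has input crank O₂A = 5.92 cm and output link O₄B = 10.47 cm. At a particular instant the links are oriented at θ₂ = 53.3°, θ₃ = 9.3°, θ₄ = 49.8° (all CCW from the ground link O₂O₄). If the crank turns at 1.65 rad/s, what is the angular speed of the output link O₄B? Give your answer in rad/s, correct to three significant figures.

0.998

ω₂ = 1.65 rad/s
Differentiating the loop-closure r₂e^{iθ₂}+r₃e^{iθ₃}=r₁+r₄e^{iθ₄} gives r₂ω₂e^{iθ₂}+r₃ω₃e^{iθ₃}=r₄ω₄e^{iθ₄}.
Eliminating the other unknown: ω₄ = r₂ω₂ sin(θ₂−θ₃) / [r₄ sin(θ₄−θ₃)].
Numerator sine = +0.69466; denominator sine = +0.64945.
Result = 0.0592·1.65·(+0.69466) / (0.1047·(+0.64945)) = +0.9979 rad/s; magnitude 0.9979 rad/s.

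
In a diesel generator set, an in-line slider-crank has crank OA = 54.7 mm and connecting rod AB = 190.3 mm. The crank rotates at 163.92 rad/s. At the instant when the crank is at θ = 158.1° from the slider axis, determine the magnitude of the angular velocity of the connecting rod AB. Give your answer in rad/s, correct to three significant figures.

44.0

ω = 163.9 rad/s
The rod makes angle φ with the slider axis where L sinφ = r sinθ; differentiating, L cosφ·φ̇ = r ω cosθ.
L cosφ = √(L² − r² sin²θ) = 0.1892 m.
|ω_rod| = r ω |cosθ| / √(L² − r² sin²θ) = 0.0547·163.9·0.92784/0.1892 = 43.971 rad/s.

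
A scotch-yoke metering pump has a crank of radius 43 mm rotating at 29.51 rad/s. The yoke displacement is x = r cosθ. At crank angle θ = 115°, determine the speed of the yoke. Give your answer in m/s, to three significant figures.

1.15

ω = 29.51 rad/s
x = r cosθ ⇒ ẋ = −rω sinθ.
|v| = rω|sinθ| = 0.043·29.51·|sin 115°| = 1.15 m/s.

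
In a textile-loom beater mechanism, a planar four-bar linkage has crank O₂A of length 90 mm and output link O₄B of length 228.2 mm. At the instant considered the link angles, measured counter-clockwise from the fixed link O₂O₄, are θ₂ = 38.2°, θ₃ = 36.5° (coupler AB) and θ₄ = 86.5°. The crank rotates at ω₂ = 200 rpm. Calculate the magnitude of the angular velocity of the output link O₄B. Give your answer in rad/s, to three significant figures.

ω₂ = 20.94 rad/s (from 200 rpm).
Differentiating the loop-closure r₂e^{iθ₂}+r₃e^{iθ₃}=r₁+r₄e^{iθ₄} gives r₂ω₂e^{iθ₂}+r₃ω₃e^{iθ₃}=r₄ω₄e^{iθ₄}.
Eliminating the other unknown: ω₄ = r₂ω₂ sin(θ₂−θ₃) / [r₄ sin(θ₄−θ₃)].
Numerator sine = +0.02967; denominator sine = +0.76604.
Result = 0.09·20.94·(+0.02967) / (0.2282·(+0.76604)) = +0.31989 rad/s; magnitude 0.31989 rad/s.

0.320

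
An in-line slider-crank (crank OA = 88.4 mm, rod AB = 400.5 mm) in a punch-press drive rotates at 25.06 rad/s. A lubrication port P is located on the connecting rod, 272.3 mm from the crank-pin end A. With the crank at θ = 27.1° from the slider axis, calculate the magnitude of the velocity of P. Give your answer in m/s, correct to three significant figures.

1.31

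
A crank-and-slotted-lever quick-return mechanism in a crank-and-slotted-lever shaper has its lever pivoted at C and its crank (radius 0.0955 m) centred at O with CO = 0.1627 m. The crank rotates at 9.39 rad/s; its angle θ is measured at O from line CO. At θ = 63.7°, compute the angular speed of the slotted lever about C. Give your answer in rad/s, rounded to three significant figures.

ω = 9.39 rad/s
Crank pin A relative to C: A = (d + r cosθ, r sinθ); lever angle φ = atan2(r sinθ, d + r cosθ).
Differentiating tanφ: φ̇ = rω(d cosθ + r)/(d² + r² + 2dr cosθ).
d² + r² + 2dr cosθ = |CA|² = 0.0493603 m²;  d cosθ + r = +0.16759 m.
|ω_lever| = |0.0955·9.39·+0.16759| / 0.0493603 = 3.0446 rad/s.

3.04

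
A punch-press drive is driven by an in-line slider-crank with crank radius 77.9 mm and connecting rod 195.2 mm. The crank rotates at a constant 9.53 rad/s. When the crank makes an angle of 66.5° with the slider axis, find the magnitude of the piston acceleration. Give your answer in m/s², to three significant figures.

ω = 9.53 rad/s
x(θ) = r cosθ + √(L² − r² sin²θ); with ω constant, a = ω²·d²x/dθ².
d²x/dθ² = −r cosθ − r²(cos2θ)/√u − r⁴ sin²2θ/(4u^{3/2}),  u = L² − r² sin²θ = 0.0329995 m².
Substituting r = 0.0779 m, L = 0.1952 m, θ = 66.5°: d²x/dθ² = -0.0091013 m.
a = ω²·d²x/dθ² = (9.53)²·(-0.0091013) = -0.82659 m/s²;  |a| = 0.82659 m/s².

0.827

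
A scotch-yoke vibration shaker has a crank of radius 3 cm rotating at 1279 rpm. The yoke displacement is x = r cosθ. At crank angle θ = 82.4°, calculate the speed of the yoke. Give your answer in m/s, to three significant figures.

3.98

ω = 133.9 rad/s (from 1279 rpm).
x = r cosθ ⇒ ẋ = −rω sinθ.
|v| = rω|sinθ| = 0.03·133.9·|sin 82.4°| = 3.9828 m/s.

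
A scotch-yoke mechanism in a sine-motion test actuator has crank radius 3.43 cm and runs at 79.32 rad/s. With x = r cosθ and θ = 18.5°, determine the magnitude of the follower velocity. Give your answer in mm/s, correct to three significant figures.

ω = 79.32 rad/s
x = r cosθ ⇒ ẋ = −rω sinθ.
|v| = rω|sinθ| = 0.0343·79.32·|sin 18.5°| = 0.86328 m/s = 863.28 mm/s.

863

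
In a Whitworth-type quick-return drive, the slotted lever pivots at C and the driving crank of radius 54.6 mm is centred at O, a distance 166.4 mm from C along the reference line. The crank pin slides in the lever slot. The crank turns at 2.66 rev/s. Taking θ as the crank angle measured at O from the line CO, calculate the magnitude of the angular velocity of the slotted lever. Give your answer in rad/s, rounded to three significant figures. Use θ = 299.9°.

ω = 16.71 rad/s (from 2.66 rev/s).
Crank pin A relative to C: A = (d + r cosθ, r sinθ); lever angle φ = atan2(r sinθ, d + r cosθ).
Differentiating tanφ: φ̇ = rω(d cosθ + r)/(d² + r² + 2dr cosθ).
d² + r² + 2dr cosθ = |CA|² = 0.0397281 m²;  d cosθ + r = +0.13755 m.
|ω_lever| = |0.0546·16.71·+0.13755| / 0.0397281 = 3.1595 rad/s.

3.16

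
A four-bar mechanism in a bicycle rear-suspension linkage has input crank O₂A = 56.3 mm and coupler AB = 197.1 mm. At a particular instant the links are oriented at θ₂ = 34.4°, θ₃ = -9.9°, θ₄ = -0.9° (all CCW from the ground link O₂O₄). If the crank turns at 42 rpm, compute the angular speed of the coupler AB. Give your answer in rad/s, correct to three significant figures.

4.64

ω₂ = 4.398 rad/s (from 42 rpm).
Differentiating the loop-closure r₂e^{iθ₂}+r₃e^{iθ₃}=r₁+r₄e^{iθ₄} gives r₂ω₂e^{iθ₂}+r₃ω₃e^{iθ₃}=r₄ω₄e^{iθ₄}.
Eliminating the other unknown: ω₃ = r₂ω₂ sin(θ₄−θ₂) / [r₃ sin(θ₃−θ₄)].
Numerator sine = -0.57786; denominator sine = -0.15643.
Result = 0.0563·4.398·(-0.57786) / (0.1971·(-0.15643)) = +4.6407 rad/s; magnitude 4.6407 rad/s.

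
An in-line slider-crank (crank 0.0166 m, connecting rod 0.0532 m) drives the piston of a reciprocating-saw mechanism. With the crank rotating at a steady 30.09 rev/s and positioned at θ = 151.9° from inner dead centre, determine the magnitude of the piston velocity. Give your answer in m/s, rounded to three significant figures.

1.07

ω = 2π·30.1 = 189.1 rad/s
For an in-line slider-crank, x = r cosθ + √(L² − r² sin²θ), so v = −rω sinθ·[1 + r cosθ/√(L² − r² sin²θ)].
With r = 0.0166 m, L = 0.0532 m, θ = 151.9°: √(L² − r² sin²θ) = 0.052622 m.
v = −0.0166·189.1·0.47101·[1 + 0.0166·-0.88213/0.052622] = -1.0669 m/s.
|v| = 1.0669 m/s.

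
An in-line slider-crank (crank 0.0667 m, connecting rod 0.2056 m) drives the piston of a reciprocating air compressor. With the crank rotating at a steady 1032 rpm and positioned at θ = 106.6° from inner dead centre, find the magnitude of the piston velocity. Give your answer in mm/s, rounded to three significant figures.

6230

ω = 2π·1032/60 = 108.1 rad/s
For an in-line slider-crank, x = r cosθ + √(L² − r² sin²θ), so v = −rω sinθ·[1 + r cosθ/√(L² − r² sin²θ)].
With r = 0.0667 m, L = 0.2056 m, θ = 106.6°: √(L² − r² sin²θ) = 0.19541 m.
v = −0.0667·108.1·0.95832·[1 + 0.0667·-0.28569/0.19541] = -6.2343 m/s.
|v| = 6.2343 m/s = 6234.3 mm/s.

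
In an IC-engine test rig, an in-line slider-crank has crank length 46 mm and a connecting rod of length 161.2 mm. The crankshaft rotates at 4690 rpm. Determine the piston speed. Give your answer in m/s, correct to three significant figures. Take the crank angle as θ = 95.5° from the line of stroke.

21.8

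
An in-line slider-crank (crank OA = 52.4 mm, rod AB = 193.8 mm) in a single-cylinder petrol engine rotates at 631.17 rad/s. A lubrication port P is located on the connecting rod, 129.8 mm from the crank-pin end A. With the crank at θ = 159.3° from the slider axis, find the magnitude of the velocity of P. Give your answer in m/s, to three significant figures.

ω = 631.2 rad/s.  Crank-pin speed |V_A| = rω = 33.073 m/s, perpendicular to OA.
Rod angle: sinφ = −(r/L) sinθ ⇒ φ = -5.484°; ω_rod = −rω cosθ/√(L²−r²sin²θ) = +160.37 rad/s.
V_P = V_A + ω_rod × AP, with AP = 0.1298 m along the rod.
Components: V_Px = −rω sinθ − a·ω_rod·sinφ = -9.7011 m/s;  V_Py = rω cosθ + a·ω_rod·cosφ = -10.217 m/s.
|V_P| = √(V_Px² + V_Py²) = 14.089 m/s.

14.1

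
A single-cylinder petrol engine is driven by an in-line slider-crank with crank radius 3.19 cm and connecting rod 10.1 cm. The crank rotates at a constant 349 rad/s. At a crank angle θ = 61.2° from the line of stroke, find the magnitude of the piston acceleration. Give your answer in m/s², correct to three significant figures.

1210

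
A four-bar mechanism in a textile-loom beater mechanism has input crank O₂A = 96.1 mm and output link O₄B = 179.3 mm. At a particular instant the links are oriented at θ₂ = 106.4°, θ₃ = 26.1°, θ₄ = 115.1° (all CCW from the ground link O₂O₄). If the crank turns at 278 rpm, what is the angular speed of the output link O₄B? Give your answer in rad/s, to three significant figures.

15.4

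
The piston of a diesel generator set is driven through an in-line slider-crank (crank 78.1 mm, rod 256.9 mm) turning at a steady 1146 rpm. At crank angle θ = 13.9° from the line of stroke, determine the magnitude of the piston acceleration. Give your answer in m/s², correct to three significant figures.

1400

ω = 2π·1146/60 = 120 rad/s
x(θ) = r cosθ + √(L² − r² sin²θ); with ω constant, a = ω²·d²x/dθ².
d²x/dθ² = −r cosθ − r²(cos2θ)/√u − r⁴ sin²2θ/(4u^{3/2}),  u = L² − r² sin²θ = 0.0656456 m².
Substituting r = 0.0781 m, L = 0.2569 m, θ = 13.9°: d²x/dθ² = -0.096992 m.
a = ω²·d²x/dθ² = (120)²·(-0.096992) = -1396.9 m/s²;  |a| = 1396.9 m/s².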